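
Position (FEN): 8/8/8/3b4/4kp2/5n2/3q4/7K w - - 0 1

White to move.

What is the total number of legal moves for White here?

0

White to move; king on h1.
In check: no.
Legal moves: none.
Count: 0.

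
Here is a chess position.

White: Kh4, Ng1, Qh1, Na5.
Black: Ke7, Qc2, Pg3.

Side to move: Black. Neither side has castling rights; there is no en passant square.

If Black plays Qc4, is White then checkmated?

no

After Qc4: white king on h4; in check: yes, from the black queen on c4.
White has 6 legal replies: Kh5, Kg5, Kh3, Kxg3, Nxc4, Qe4+.
In check but a legal move exists → not checkmate.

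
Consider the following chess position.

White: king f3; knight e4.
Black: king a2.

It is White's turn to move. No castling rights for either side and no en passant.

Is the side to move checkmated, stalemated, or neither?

neither

White to move; white king on f3.
In check: no.
Legal moves for White: Nf6, Nd6, Ng5, Nc5, Ng3, Nc3+, Nf2, Nd2, Kg4, Kf4, Kg3, Ke3, Kg2, Kf2, Ke2.
White has 15 legal moves and is not in check → neither.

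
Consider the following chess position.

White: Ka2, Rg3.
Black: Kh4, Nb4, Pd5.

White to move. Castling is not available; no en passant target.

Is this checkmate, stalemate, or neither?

White to move; white king on a2.
In check: yes, from the black knight on b4.
King squares — a1: available; b1: available; b2: available; a3: available; b3: available.
Legal moves for White: Kb3, Ka3, Kb2, Kb1, Ka1.
White is in check but has 5 legal moves → neither.

neither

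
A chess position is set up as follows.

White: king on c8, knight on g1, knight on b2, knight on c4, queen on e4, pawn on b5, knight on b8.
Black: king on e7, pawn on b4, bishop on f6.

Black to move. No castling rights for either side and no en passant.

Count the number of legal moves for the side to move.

Black to move; king on e7.
In check: yes, from the white queen on e4.
Legal moves: Kf8, Kf7, Be5.
Count: 3.

3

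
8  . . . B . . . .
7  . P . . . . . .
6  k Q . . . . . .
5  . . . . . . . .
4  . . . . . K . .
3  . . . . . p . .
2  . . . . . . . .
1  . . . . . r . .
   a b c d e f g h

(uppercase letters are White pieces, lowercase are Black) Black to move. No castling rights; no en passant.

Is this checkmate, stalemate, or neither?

Black to move; black king on a6.
In check: yes, from the white queen on b6.
King squares — a5: attacked by Qb6; b5: attacked by Qb6; b6: attacked by Bd8; a7: attacked by Qb6; b7: attacked by Qb6.
Legal moves for Black: none.
In check with no legal moves → checkmate.

checkmate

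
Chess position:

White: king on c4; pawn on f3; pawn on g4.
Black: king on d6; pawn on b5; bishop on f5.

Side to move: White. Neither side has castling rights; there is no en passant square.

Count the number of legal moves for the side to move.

5

White to move; king on c4.
In check: yes, from the black pawn on b5.
Legal moves: Kxb5, Kd4, Kb4, Kc3, Kb3.
Count: 5.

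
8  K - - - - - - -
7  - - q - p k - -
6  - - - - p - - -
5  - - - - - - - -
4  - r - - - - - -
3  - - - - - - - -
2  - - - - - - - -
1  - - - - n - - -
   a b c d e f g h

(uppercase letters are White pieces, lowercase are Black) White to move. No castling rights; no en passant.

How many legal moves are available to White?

0

White to move; king on a8.
In check: no.
Legal moves: none.
Count: 0.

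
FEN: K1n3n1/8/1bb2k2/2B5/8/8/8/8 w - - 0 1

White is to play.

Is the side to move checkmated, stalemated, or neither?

White to move; white king on a8.
In check: yes, from the black bishop on c6.
King squares — a7: attacked by Bb6; b7: attacked by Bc6; b8: available.
Legal moves for White: Kb8.
White is in check but has 1 legal move → neither.

neither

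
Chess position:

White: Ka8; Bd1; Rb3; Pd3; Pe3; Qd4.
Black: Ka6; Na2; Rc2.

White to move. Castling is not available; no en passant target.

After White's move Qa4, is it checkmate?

yes

After Qa4: black king on a6; in check: yes, from the white queen on a4.
King squares — a5: attacked by Qa4; b5: attacked by Rb3; b6: attacked by Rb3; a7: attacked by Qa4; b7: attacked by Rb3.
Black has no legal moves → checkmate.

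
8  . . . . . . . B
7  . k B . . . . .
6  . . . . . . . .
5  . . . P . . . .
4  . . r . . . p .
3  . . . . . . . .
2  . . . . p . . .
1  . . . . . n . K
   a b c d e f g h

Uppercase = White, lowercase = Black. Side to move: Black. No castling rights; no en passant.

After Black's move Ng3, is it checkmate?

After Ng3: white king on h1; in check: yes, from the black knight on g3.
White has 4 legal replies: Kh2, Kg2, Kg1, Bxg3.
In check but a legal move exists → not checkmate.

no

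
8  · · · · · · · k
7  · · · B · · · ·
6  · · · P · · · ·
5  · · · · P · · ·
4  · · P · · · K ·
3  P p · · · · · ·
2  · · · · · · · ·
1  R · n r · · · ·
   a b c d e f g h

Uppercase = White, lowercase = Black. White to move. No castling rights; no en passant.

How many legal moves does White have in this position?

21

White to move; king on g4.
In check: no.
Legal moves: Be8, Bc8, Be6, Bc6, Bf5, Bb5, Ba4, Kh5, Kg5, Kf5, Kh4, Kf4, Kh3, Kg3, Kf3, Ra2, Rxc1, Rb1, e6, c5, a4.
Count: 21.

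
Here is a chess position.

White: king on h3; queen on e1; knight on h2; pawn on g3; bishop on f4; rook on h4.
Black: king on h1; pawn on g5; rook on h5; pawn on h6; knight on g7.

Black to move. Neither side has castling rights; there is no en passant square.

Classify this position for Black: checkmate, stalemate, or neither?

Black to move; black king on h1.
In check: yes, from the white queen on e1.
King squares — g1: attacked by Qe1; g2: attacked by Kh3; h2: attacked by Kh3.
Legal moves for Black: none.
In check with no legal moves → checkmate.

checkmate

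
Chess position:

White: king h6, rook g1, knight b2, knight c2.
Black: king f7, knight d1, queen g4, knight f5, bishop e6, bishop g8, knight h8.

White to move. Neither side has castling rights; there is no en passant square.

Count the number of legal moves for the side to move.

0

White to move; king on h6.
In check: yes, from the black knight on f5.
Legal moves: none.
Count: 0.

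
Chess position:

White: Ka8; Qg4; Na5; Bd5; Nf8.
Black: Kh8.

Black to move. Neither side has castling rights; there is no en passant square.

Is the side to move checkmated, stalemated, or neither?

stalemate

Black to move; black king on h8.
In check: no.
King squares — g7: attacked by Qg4; h7: attacked by Nf8; g8: attacked by Qg4.
Legal moves for Black: none.
Not in check and no legal moves → stalemate.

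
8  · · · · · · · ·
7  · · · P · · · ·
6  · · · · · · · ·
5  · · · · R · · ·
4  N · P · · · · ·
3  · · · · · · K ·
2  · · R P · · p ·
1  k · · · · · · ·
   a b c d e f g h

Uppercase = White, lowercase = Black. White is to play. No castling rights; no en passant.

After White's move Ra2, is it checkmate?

no

After Ra2: black king on a1; in check: yes, from the white rook on a2.
Black has 2 legal replies: Kxa2, Kb1.
In check but a legal move exists → not checkmate.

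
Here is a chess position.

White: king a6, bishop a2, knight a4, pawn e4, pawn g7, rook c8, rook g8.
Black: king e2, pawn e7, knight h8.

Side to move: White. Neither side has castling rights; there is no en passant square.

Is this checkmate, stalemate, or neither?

White to move; white king on a6.
In check: no.
Legal moves for White include: Rxh8, Rgf8, Rge8, Rgd8, Rcf8, Rce8, Rcd8, Rb8, Ra8, Rc7, Rc6, Rc5, Rc4, Rc3, Rc2+, Rc1, Kb7, Ka7, ... (list truncated; more exist).
White has legal moves and is not in check → neither.

neither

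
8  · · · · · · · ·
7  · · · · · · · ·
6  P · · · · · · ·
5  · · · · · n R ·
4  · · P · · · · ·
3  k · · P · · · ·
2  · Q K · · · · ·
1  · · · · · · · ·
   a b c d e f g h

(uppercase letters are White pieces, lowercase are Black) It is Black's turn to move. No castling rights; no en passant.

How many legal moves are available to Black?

Black to move; king on a3.
In check: yes, from the white queen on b2.
Legal moves: Ka4.
Count: 1.

1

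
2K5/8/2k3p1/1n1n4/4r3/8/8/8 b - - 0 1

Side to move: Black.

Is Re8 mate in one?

yes

After Re8: white king on c8; in check: yes, from the black rook on e8.
King squares — b7: attacked by Kc6; c7: attacked by Nb5; d7: attacked by Kc6; b8: attacked by Re8; d8: attacked by Re8.
White has no legal moves → checkmate.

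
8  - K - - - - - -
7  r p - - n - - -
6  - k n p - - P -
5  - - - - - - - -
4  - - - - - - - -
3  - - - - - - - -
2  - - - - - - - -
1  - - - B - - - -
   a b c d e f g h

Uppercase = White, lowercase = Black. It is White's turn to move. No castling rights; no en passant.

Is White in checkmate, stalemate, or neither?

checkmate

White to move; white king on b8.
In check: yes, from the black knight on c6.
King squares — a7: attacked by Kb6; b7: attacked by Kb6; c7: attacked by Kb6; a8: attacked by Ra7; c8: attacked by Ne7.
Legal moves for White: none.
In check with no legal moves → checkmate.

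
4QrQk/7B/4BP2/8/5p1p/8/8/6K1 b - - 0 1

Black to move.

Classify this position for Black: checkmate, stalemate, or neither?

Black to move; black king on h8.
In check: yes, from the white queen on g8.
Legal moves for Black: Rxg8+.
Black is in check but has 1 legal move → neither.

neither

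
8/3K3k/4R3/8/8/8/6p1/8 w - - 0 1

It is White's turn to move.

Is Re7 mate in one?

After Re7: black king on h7; in check: yes, from the white rook on e7.
Black has 4 legal replies: Kh8, Kg8, Kh6, Kg6.
In check but a legal move exists → not checkmate.

no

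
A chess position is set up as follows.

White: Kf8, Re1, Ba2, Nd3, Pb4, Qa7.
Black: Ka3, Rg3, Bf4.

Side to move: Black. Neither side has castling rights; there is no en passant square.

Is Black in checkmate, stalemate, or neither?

Black to move; black king on a3.
In check: yes, from the white queen on a7.
King squares — a2: attacked by Qa7; b2: attacked by Nd3; b3: attacked by Ba2; a4: attacked by Qa7; b4: attacked by Nd3.
Legal moves for Black: none.
In check with no legal moves → checkmate.

checkmate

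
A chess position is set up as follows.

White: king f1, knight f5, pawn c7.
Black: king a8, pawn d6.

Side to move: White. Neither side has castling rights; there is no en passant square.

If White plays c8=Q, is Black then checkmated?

After c8=Q: black king on a8; in check: yes, from the white queen on c8.
Black has 1 legal reply: Ka7.
In check but a legal move exists → not checkmate.

no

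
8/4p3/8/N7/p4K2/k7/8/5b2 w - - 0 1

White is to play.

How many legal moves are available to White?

12

White to move; king on f4.
In check: no.
Legal moves: Nb7, Nc6, Nc4+, Nb3, Kg5, Kf5, Ke5, Kg4, Ke4, Kg3, Kf3, Ke3.
Count: 12.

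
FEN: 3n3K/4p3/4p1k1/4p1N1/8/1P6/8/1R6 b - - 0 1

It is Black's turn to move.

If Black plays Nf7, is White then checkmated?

no

After Nf7: white king on h8; in check: yes, from the black knight on f7.
White has 2 legal replies: Kg8, Nxf7.
In check but a legal move exists → not checkmate.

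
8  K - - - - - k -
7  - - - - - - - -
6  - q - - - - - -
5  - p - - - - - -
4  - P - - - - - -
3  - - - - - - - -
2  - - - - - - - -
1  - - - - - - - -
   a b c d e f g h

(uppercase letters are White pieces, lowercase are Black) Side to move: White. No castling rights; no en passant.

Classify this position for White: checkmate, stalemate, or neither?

White to move; white king on a8.
In check: no.
King squares — a7: attacked by Qb6; b7: attacked by Qb6; b8: attacked by Qb6.
Legal moves for White: none.
Not in check and no legal moves → stalemate.

stalemate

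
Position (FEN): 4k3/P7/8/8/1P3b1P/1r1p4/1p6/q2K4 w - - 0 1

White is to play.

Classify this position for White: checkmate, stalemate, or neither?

White to move; white king on d1.
In check: yes, from the black queen on a1.
King squares — c1: attacked by Qa1; e1: attacked by Qa1; c2: attacked by Pd3; d2: attacked by Bf4; e2: attacked by Pd3.
Legal moves for White: none.
In check with no legal moves → checkmate.

checkmate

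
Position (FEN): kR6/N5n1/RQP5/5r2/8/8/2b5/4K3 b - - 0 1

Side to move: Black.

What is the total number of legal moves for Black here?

0

Black to move; king on a8.
In check: yes, from the white rook on b8.
Legal moves: none.
Count: 0.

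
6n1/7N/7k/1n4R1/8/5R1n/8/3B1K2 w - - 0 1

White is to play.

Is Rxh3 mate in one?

yes

After Rxh3: black king on h6; in check: yes, from the white rook on h3.
King squares — g5: attacked by Nh7; h5: attacked by Bd1; g6: attacked by Rg5; g7: attacked by Rg5; h7: attacked by Rh3.
Black has no legal moves → checkmate.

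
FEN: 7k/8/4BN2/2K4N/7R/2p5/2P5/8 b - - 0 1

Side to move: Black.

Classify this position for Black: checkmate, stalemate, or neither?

Black to move; black king on h8.
In check: no.
King squares — g7: attacked by Nh5; h7: attacked by Nf6; g8: attacked by Be6.
Legal moves for Black: none.
Not in check and no legal moves → stalemate.

stalemate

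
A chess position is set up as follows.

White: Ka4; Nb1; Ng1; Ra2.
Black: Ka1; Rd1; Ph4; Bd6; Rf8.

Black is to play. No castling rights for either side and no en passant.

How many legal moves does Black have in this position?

2

Black to move; king on a1.
In check: yes, from the white rook on a2.
Legal moves: Kxa2, Kxb1.
Count: 2.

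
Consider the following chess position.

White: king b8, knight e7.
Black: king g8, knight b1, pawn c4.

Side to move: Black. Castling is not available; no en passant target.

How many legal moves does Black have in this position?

5

Black to move; king on g8.
In check: yes, from the white knight on e7.
Legal moves: Kh8, Kf8, Kh7, Kg7, Kf7.
Count: 5.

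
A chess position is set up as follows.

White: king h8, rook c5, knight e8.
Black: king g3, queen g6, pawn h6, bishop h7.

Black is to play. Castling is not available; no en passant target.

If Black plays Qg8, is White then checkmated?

yes

After Qg8: white king on h8; in check: yes, from the black queen on g8.
King squares — g7: attacked by Qg8; h7: attacked by Qg8; g8: attacked by Bh7.
White has no legal moves → checkmate.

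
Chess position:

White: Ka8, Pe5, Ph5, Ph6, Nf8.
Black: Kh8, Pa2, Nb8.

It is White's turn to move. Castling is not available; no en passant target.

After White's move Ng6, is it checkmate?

no

After Ng6: black king on h8; in check: yes, from the white knight on g6.
Black has 2 legal replies: Kg8, Kh7.
In check but a legal move exists → not checkmate.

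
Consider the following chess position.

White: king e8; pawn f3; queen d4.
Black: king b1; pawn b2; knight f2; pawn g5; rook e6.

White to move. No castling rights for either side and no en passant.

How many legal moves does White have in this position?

White to move; king on e8.
In check: yes, from the black rook on e6.
Legal moves: Kf8, Kd8, Kf7, Kd7.
Count: 4.

4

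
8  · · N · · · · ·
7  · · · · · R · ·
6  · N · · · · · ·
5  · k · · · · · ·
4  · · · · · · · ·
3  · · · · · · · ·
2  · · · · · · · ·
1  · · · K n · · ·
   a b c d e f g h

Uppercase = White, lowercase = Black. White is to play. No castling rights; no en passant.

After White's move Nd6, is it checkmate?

no

After Nd6: black king on b5; in check: yes, from the white knight on d6.
Black has 6 legal replies: Kc6, Kxb6, Ka6, Kc5, Ka5, Kb4.
In check but a legal move exists → not checkmate.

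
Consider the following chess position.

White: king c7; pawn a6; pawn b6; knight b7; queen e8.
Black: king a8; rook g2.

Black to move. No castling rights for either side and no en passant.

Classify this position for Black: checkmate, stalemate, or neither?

checkmate

Black to move; black king on a8.
In check: yes, from the white queen on e8.
King squares — a7: attacked by Pb6; b7: attacked by Pa6; b8: attacked by Kc7.
Legal moves for Black: none.
In check with no legal moves → checkmate.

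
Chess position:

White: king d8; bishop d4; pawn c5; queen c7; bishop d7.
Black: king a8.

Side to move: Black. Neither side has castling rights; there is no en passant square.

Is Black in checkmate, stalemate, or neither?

stalemate

Black to move; black king on a8.
In check: no.
King squares — a7: attacked by Qc7; b7: attacked by Qc7; b8: attacked by Qc7.
Legal moves for Black: none.
Not in check and no legal moves → stalemate.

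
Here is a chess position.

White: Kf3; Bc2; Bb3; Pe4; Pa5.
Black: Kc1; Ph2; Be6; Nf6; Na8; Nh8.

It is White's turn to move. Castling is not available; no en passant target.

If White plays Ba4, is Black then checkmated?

After Ba4: black king on c1; in check: no.
Black is not in check, so this cannot be checkmate.

no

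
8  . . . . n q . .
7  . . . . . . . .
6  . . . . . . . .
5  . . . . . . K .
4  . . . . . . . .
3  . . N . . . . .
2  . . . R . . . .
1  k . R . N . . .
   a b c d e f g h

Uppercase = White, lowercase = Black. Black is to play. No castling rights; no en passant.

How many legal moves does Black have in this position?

0

Black to move; king on a1.
In check: yes, from the white rook on c1.
Legal moves: none.
Count: 0.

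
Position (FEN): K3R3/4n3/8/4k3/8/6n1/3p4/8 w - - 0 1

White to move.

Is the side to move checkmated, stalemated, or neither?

White to move; white king on a8.
In check: no.
Legal moves for White: Rh8, Rg8, Rf8, Rd8, Rc8, Rb8, Rxe7+, Kb8, Kb7, Ka7.
White has 10 legal moves and is not in check → neither.

neither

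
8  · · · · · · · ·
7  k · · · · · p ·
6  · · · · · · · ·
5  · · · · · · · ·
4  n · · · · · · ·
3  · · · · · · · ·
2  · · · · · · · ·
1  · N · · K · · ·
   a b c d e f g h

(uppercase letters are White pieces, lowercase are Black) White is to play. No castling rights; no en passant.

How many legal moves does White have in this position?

8

White to move; king on e1.
In check: no.
Legal moves: Kf2, Ke2, Kd2, Kf1, Kd1, Nc3, Na3, Nd2.
Count: 8.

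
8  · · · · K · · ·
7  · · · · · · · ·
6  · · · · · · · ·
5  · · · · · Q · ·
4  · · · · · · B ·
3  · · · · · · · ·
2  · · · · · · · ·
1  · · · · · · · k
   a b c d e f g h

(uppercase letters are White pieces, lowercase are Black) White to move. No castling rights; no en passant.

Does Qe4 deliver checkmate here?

After Qe4: black king on h1; in check: yes, from the white queen on e4.
Black has 2 legal replies: Kh2, Kg1.
In check but a legal move exists → not checkmate.

no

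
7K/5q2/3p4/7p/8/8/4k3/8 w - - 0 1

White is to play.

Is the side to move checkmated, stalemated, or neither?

White to move; white king on h8.
In check: no.
King squares — g7: attacked by Qf7; h7: attacked by Qf7; g8: attacked by Qf7.
Legal moves for White: none.
Not in check and no legal moves → stalemate.

stalemate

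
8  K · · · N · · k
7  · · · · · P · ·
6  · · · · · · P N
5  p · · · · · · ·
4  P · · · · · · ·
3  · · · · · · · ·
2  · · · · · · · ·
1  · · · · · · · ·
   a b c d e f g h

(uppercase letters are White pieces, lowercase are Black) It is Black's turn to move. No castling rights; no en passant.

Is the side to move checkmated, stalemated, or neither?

stalemate

Black to move; black king on h8.
In check: no.
King squares — g7: attacked by Ne8; h7: attacked by Pg6; g8: attacked by Nh6.
Legal moves for Black: none.
Not in check and no legal moves → stalemate.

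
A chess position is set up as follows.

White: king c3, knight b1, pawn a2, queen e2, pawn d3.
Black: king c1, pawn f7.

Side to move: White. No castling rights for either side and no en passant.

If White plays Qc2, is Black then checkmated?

yes

After Qc2: black king on c1; in check: yes, from the white queen on c2.
King squares — b1: attacked by Qc2; d1: attacked by Qc2; b2: attacked by Qc2; c2: attacked by Kc3; d2: attacked by Nb1.
Black has no legal moves → checkmate.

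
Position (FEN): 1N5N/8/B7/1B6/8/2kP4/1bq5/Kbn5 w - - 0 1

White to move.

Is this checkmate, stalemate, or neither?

checkmate

White to move; white king on a1.
In check: yes, from the black bishop on b2.
King squares — b1: attacked by Qc2; a2: attacked by Bb1; b2: attacked by Qc2.
Legal moves for White: none.
In check with no legal moves → checkmate.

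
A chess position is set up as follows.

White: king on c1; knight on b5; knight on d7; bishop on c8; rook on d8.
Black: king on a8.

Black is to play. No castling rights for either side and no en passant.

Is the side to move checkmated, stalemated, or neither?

Black to move; black king on a8.
In check: no.
King squares — a7: attacked by Nb5; b7: attacked by Bc8; b8: attacked by Nd7.
Legal moves for Black: none.
Not in check and no legal moves → stalemate.

stalemate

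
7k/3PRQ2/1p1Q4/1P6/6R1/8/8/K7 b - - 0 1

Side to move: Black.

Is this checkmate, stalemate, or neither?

stalemate

Black to move; black king on h8.
In check: no.
King squares — g7: attacked by Rg4; h7: attacked by Qf7; g8: attacked by Rg4.
Legal moves for Black: none.
Not in check and no legal moves → stalemate.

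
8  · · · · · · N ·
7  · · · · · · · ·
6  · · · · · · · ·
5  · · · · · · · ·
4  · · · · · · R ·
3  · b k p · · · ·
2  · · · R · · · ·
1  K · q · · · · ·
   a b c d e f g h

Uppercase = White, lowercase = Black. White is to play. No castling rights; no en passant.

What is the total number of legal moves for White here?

0

White to move; king on a1.
In check: yes, from the black queen on c1.
Legal moves: none.
Count: 0.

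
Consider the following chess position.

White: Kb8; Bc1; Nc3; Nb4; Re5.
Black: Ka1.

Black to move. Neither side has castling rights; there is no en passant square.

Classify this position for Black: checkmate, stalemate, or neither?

Black to move; black king on a1.
In check: no.
King squares — b1: attacked by Nc3; a2: attacked by Nc3; b2: attacked by Bc1.
Legal moves for Black: none.
Not in check and no legal moves → stalemate.

stalemate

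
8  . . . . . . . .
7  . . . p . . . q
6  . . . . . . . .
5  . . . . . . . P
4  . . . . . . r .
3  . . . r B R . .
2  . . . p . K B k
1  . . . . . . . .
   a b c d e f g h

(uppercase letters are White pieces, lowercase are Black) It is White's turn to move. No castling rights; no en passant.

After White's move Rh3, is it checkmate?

After Rh3: black king on h2; in check: yes, from the white rook on h3.
King squares — g1: attacked by Kf2; h1: attacked by Bg2; g2: attacked by Kf2; g3: attacked by Kf2; h3: attacked by Bg2.
Black has no legal moves → checkmate.

yes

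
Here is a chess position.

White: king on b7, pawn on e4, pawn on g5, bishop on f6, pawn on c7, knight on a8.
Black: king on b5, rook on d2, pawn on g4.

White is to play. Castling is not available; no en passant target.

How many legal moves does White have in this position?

19

White to move; king on b7.
In check: no.
Legal moves: Nb6, Kc8, Kb8, Ka7, Bh8, Bd8, Bg7, Be7, Be5, Bd4, Bc3, Bb2, Ba1, c8=Q, c8=R, c8=B, c8=N, g6, e5.
Count: 19.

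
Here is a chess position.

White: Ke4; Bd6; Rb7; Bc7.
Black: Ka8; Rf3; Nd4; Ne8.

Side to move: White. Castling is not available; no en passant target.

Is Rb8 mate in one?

no

After Rb8: black king on a8; in check: yes, from the white rook on b8.
Black has 1 legal reply: Ka7.
In check but a legal move exists → not checkmate.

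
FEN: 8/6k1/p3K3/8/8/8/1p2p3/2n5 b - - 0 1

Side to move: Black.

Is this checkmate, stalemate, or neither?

Black to move; black king on g7.
In check: no.
Legal moves for Black: Kh8, Kg8, Kf8, Kh7, Kh6, Kg6, Nd3, Nb3, Na2, a5, e1=Q+, e1=R+, e1=B, e1=N, b1=Q, b1=R, b1=B, b1=N.
Black has 18 legal moves and is not in check → neither.

neither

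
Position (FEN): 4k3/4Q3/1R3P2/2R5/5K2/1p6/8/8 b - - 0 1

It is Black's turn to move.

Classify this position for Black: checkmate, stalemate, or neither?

checkmate

Black to move; black king on e8.
In check: yes, from the white queen on e7.
King squares — d7: attacked by Qe7; e7: attacked by Pf6; f7: attacked by Qe7; d8: attacked by Qe7; f8: attacked by Qe7.
Legal moves for Black: none.
In check with no legal moves → checkmate.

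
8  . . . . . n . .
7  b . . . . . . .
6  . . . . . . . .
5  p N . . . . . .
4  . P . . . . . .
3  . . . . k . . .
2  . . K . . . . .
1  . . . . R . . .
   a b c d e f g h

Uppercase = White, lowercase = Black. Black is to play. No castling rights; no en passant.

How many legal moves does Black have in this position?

3

Black to move; king on e3.
In check: yes, from the white rook on e1.
Legal moves: Kf4, Kf3, Kf2.
Count: 3.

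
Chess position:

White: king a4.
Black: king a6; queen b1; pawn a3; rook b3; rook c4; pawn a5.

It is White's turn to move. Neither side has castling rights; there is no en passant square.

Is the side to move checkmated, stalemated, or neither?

checkmate

White to move; white king on a4.
In check: yes, from the black rook on c4.
King squares — a3: attacked by Rb3; b3: attacked by Qb1; b4: attacked by Rb3; a5: attacked by Ka6; b5: attacked by Rb3.
Legal moves for White: none.
In check with no legal moves → checkmate.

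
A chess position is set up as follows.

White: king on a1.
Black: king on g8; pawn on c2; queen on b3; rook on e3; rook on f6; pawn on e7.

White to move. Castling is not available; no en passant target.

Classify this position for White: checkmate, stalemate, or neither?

stalemate

White to move; white king on a1.
In check: no.
King squares — b1: attacked by Pc2; a2: attacked by Qb3; b2: attacked by Qb3.
Legal moves for White: none.
Not in check and no legal moves → stalemate.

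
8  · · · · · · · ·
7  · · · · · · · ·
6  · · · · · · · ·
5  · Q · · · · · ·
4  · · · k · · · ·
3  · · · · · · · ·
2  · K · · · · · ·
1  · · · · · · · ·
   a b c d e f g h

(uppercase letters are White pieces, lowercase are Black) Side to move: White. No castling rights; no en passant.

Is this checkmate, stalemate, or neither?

neither

White to move; white king on b2.
In check: no.
Legal moves for White include: Qe8, Qb8, Qd7+, Qb7, Qc6, Qb6+, Qa6, Qh5, Qg5, Qf5, Qe5+, Qd5+, Qc5+, Qa5, Qc4+, Qb4+, Qa4+, Qd3+, ... (list truncated; more exist).
White has legal moves and is not in check → neither.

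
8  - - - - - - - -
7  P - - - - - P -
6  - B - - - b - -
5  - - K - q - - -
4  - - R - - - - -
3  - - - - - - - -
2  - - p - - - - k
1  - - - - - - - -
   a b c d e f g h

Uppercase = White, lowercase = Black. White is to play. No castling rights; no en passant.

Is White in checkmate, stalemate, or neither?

White to move; white king on c5.
In check: yes, from the black queen on e5.
Legal moves for White: Kc6, Kb4.
White is in check but has 2 legal moves → neither.

neither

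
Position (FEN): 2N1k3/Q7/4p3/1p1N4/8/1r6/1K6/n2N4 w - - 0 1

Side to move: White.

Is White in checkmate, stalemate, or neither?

White to move; white king on b2.
In check: yes, from the black rook on b3.
King squares — a1: available; b1: attacked by Rb3; c1: available; a2: available; c2: attacked by Na1; a3: attacked by Rb3; b3: attacked by Na1; c3: attacked by Rb3.
Legal moves for White: Ka2, Kc1, Kxa1.
White is in check but has 3 legal moves → neither.

neither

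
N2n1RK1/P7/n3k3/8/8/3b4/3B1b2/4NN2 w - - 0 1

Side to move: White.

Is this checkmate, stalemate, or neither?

neither

White to move; white king on g8.
In check: no.
Legal moves for White include: Kh8, Kg7, Re8+, Rxd8, Rf7, Rf6+, Rf5, Rf4, Rf3, Rxf2, Nc7+, Nb6, Bh6, Bg5, Ba5, Bf4, Bb4, Be3, ... (list truncated; more exist).
White has legal moves and is not in check → neither.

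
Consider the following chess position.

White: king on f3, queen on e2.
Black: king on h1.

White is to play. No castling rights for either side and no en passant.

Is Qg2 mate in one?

yes

After Qg2: black king on h1; in check: yes, from the white queen on g2.
King squares — g1: attacked by Qg2; g2: attacked by Kf3; h2: attacked by Qg2.
Black has no legal moves → checkmate.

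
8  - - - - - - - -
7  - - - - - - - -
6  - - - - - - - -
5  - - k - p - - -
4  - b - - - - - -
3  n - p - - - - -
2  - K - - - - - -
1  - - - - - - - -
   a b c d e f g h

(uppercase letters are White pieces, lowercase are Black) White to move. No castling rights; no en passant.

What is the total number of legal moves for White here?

White to move; king on b2.
In check: yes, from the black pawn on c3.
Legal moves: Kb3, Ka2, Kc1, Ka1.
Count: 4.

4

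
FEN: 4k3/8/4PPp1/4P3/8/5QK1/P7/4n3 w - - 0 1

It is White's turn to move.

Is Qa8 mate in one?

After Qa8: black king on e8; in check: yes, from the white queen on a8.
King squares — d7: attacked by Pe6; e7: attacked by Pf6; f7: attacked by Pe6; d8: attacked by Qa8; f8: attacked by Qa8.
Black has no legal moves → checkmate.

yes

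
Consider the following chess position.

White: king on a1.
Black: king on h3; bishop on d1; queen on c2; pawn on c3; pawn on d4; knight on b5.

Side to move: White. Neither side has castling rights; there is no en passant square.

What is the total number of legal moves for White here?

White to move; king on a1.
In check: no.
Legal moves: none.
Count: 0.

0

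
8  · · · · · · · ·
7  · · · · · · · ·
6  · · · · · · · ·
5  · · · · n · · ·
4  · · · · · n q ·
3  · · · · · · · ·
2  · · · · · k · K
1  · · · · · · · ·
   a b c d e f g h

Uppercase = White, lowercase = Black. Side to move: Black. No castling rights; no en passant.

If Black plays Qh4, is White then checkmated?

yes

After Qh4: white king on h2; in check: yes, from the black queen on h4.
King squares — g1: attacked by Kf2; h1: attacked by Qh4; g2: attacked by Kf2; g3: attacked by Kf2; h3: attacked by Nf4.
White has no legal moves → checkmate.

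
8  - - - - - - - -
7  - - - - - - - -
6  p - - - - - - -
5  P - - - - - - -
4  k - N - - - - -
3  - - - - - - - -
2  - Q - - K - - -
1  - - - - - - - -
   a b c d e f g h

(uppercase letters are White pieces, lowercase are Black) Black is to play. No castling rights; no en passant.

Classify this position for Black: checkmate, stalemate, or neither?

stalemate

Black to move; black king on a4.
In check: no.
King squares — a3: attacked by Qb2; b3: attacked by Qb2; b4: attacked by Qb2; a5: attacked by Nc4; b5: attacked by Qb2.
Legal moves for Black: none.
Not in check and no legal moves → stalemate.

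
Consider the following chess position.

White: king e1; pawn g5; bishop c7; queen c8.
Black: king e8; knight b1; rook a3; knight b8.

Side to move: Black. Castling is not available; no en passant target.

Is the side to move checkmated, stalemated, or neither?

Black to move; black king on e8.
In check: yes, from the white queen on c8.
King squares — d7: attacked by Qc8; e7: available; f7: available; d8: attacked by Bc7; f8: attacked by Qc8.
Legal moves for Black: Kf7, Ke7.
Black is in check but has 2 legal moves → neither.

neither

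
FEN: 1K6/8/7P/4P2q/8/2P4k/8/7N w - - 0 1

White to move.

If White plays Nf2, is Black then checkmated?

After Nf2: black king on h3; in check: yes, from the white knight on f2.
Black has 4 legal replies: Kh4, Kg3, Kh2, Kg2.
In check but a legal move exists → not checkmate.

no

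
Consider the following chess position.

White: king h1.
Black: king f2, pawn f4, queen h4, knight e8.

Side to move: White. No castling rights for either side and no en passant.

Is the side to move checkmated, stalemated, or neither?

checkmate

White to move; white king on h1.
In check: yes, from the black queen on h4.
King squares — g1: attacked by Kf2; g2: attacked by Kf2; h2: attacked by Qh4.
Legal moves for White: none.
In check with no legal moves → checkmate.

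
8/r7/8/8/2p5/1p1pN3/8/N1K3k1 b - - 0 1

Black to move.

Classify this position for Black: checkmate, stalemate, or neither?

Black to move; black king on g1.
In check: no.
Legal moves for Black include: Ra8, Rh7, Rg7, Rf7, Re7, Rd7, Rc7, Rb7, Ra6, Ra5, Ra4, Ra3, Ra2, Rxa1+, Kh2, Kf2, Kh1, c3, ... (list truncated; more exist).
Black has legal moves and is not in check → neither.

neither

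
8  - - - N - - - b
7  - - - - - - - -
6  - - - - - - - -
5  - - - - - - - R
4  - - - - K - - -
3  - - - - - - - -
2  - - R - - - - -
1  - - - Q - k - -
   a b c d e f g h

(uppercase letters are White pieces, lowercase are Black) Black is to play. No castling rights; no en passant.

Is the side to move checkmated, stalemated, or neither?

Black to move; black king on f1.
In check: yes, from the white queen on d1.
King squares — e1: attacked by Qd1; g1: attacked by Qd1; e2: attacked by Qd1; f2: attacked by Rc2; g2: attacked by Rc2.
Legal moves for Black: none.
In check with no legal moves → checkmate.

checkmate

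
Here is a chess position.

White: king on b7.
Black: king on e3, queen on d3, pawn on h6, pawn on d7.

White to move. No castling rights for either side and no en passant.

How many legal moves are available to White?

6

White to move; king on b7.
In check: no.
Legal moves: Kc8, Kb8, Ka8, Kc7, Ka7, Kb6.
Count: 6.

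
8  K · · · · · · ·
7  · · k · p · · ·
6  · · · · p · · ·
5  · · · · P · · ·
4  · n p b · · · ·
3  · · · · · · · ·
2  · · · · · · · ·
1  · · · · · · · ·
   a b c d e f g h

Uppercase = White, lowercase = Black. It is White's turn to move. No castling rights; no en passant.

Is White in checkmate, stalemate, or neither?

White to move; white king on a8.
In check: no.
King squares — a7: attacked by Bd4; b7: attacked by Kc7; b8: attacked by Kc7.
Legal moves for White: none.
Not in check and no legal moves → stalemate.

stalemate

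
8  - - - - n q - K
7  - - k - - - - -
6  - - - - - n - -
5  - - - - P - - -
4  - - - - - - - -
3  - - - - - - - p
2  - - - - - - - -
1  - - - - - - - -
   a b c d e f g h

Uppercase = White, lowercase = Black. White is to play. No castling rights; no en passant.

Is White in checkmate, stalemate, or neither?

White to move; white king on h8.
In check: yes, from the black queen on f8.
King squares — g7: attacked by Ne8; h7: attacked by Nf6; g8: attacked by Nf6.
Legal moves for White: none.
In check with no legal moves → checkmate.

checkmate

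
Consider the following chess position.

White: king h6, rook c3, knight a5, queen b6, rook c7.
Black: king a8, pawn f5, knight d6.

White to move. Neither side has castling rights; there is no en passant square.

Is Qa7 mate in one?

After Qa7: black king on a8; in check: yes, from the white queen on a7.
King squares — a7: attacked by Rc7; b7: attacked by Na5; b8: attacked by Qa7.
Black has no legal moves → checkmate.

yes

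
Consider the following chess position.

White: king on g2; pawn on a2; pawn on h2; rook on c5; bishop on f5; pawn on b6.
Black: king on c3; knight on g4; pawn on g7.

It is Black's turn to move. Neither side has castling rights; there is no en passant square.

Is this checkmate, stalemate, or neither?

Black to move; black king on c3.
In check: yes, from the white rook on c5.
King squares — b2: available; c2: attacked by Rc5; d2: available; b3: attacked by Pa2; d3: attacked by Bf5; b4: available; c4: attacked by Rc5; d4: available.
Legal moves for Black: Kd4, Kb4, Kd2, Kb2.
Black is in check but has 4 legal moves → neither.

neither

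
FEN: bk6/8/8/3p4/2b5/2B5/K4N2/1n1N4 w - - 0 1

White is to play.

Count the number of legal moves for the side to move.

3

White to move; king on a2.
In check: yes, from the black bishop on c4.
Legal moves: Kb2, Kxb1, Ka1.
Count: 3.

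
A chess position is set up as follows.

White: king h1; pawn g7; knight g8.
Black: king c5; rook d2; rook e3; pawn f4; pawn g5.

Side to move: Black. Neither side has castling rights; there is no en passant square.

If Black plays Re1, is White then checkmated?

After Re1: white king on h1; in check: yes, from the black rook on e1.
King squares — g1: attacked by Re1; g2: attacked by Rd2; h2: attacked by Rd2.
White has no legal moves → checkmate.

yes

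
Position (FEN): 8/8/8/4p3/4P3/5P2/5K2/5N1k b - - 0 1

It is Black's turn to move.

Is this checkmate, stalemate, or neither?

stalemate

Black to move; black king on h1.
In check: no.
King squares — g1: attacked by Kf2; g2: attacked by Kf2; h2: attacked by Nf1.
Legal moves for Black: none.
Not in check and no legal moves → stalemate.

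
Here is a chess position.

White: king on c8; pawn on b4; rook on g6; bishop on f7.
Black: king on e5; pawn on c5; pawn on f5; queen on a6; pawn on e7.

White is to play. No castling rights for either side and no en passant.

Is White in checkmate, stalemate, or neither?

White to move; white king on c8.
In check: yes, from the black queen on a6.
King squares — b7: attacked by Qa6; c7: available; d7: available; b8: available; d8: available.
Legal moves for White: Kd8, Kb8, Kd7, Kc7, Rxa6.
White is in check but has 5 legal moves → neither.

neither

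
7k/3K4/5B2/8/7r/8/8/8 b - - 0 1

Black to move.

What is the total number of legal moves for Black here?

Black to move; king on h8.
In check: yes, from the white bishop on f6.
Legal moves: Kg8, Kh7.
Count: 2.

2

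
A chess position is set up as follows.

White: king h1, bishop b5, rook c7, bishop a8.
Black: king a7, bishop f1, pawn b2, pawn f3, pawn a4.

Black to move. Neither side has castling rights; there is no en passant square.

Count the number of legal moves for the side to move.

Black to move; king on a7.
In check: yes, from the white rook on c7.
Legal moves: Kb8, Kxa8, Kb6.
Count: 3.

3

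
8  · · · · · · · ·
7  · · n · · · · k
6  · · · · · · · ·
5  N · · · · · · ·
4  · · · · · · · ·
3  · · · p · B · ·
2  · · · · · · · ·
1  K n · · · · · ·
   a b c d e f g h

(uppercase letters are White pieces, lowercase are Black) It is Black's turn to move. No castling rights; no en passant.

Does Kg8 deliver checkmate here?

no

After Kg8: white king on a1; in check: no.
White is not in check, so this cannot be checkmate.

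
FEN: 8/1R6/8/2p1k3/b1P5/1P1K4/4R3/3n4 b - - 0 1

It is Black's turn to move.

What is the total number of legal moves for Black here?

5

Black to move; king on e5.
In check: yes, from the white rook on e2.
Legal moves: Kf6, Kd6, Kf5, Kf4, Ne3.
Count: 5.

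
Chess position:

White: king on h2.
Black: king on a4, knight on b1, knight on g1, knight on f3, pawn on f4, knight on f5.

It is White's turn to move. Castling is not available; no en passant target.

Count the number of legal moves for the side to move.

White to move; king on h2.
In check: yes, from the black knight on f3.
Legal moves: Kg2, Kh1.
Count: 2.

2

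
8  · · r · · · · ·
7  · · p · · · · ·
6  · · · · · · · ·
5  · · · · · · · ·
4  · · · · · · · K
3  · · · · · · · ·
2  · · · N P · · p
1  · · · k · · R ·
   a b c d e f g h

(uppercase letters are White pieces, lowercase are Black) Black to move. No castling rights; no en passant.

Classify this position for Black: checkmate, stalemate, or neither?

Black to move; black king on d1.
In check: yes, from the white rook on g1.
King squares — c1: attacked by Rg1; e1: attacked by Rg1; c2: available; d2: available; e2: available.
Legal moves for Black: Kxe2, Kxd2, Kc2, hxg1=Q, hxg1=R, hxg1=B, hxg1=N.
Black is in check but has 7 legal moves → neither.

neither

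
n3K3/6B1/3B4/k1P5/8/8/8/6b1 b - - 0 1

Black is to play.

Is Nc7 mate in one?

After Nc7: white king on e8; in check: yes, from the black knight on c7.
White has 6 legal replies: Kf8, Kd8, Kf7, Ke7, Kd7, Bxc7+.
In check but a legal move exists → not checkmate.

no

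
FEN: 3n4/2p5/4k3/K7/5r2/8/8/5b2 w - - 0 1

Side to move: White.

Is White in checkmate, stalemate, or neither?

stalemate

White to move; white king on a5.
In check: no.
King squares — a4: attacked by Rf4; b4: attacked by Rf4; b5: attacked by Bf1; a6: attacked by Bf1; b6: attacked by Pc7.
Legal moves for White: none.
Not in check and no legal moves → stalemate.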